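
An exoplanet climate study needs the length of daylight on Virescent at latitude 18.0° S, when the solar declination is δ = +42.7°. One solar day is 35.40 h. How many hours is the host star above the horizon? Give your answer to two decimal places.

14.27 h

cos h₀ = −tan ϕ · tan δ = −tan(-18.0°) × tan(+42.700°) = 0.2998, so h₀ = 1.2663 rad = 72.55°.
Daylight = 2h₀/(2π) × 35.40 h = (1.2663/π) × 35.40 = 14.27 h.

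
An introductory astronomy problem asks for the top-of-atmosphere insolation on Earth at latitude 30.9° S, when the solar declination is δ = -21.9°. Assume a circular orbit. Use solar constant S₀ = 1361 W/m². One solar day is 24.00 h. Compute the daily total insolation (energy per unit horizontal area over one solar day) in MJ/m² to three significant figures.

cos H₀ = −tan(-30.9°) tan(-21.900°) = -0.2406, H₀ = 1.8138 rad.
Bracket: H₀ sin φ sin δ + cos φ cos δ sin H₀ = 1.8138×-0.51354×-0.37299 + 0.85806×0.92784×0.97063 = 0.347425 + 0.772760 = 1.120185.
Q̄ = (S₀/π) × [bracket] = (1361/π) × 1.120185 = 485.29 W/m².
Daily total = Q̄ × 24.00 h × 3600 s/h = 485.29 × 24.00 × 3600 / 10⁶ = 41.93 MJ/m².

41.9 MJ/m²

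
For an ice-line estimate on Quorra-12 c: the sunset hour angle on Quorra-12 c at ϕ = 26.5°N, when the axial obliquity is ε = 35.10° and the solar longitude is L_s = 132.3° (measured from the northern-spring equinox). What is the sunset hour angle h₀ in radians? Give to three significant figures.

Solar declination: sin δ = sin ε · sin L_s = sin 35.10° × sin 132.3° = 0.42529, so δ = +25.169°.
cos h₀ = −tan ϕ · tan δ = −tan(+26.5°) × tan(+25.169°) = -0.2343, so h₀ = 1.8073 rad = 103.55°.

h₀ = 1.81 rad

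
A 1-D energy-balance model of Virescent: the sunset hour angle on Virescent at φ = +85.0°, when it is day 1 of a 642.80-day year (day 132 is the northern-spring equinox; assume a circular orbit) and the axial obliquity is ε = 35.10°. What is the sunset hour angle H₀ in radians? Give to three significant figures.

H₀ = 0.00 rad

Solar longitude: λ_s = 360° × (1 − 132)/642.80 = -73.367°, i.e. -73.367° + 360° = 286.633°.
sin δ = sin 35.10° × sin 286.633° = -0.55094, so δ = -33.432°.
cos H₀ = −tan φ · tan δ = 7.5458 ≥ 1, so the host star never rises (polar night) and H₀ = 0.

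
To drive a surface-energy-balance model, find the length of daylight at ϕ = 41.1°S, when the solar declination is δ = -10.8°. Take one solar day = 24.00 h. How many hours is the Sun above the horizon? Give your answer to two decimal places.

13.28 h

cos h₀ = −tan ϕ · tan δ = −tan(-41.1°) × tan(-10.800°) = -0.1664, so h₀ = 1.7380 rad = 99.58°.
Daylight = 2h₀/(2π) × 24.00 h = (1.7380/π) × 24.00 = 13.28 h.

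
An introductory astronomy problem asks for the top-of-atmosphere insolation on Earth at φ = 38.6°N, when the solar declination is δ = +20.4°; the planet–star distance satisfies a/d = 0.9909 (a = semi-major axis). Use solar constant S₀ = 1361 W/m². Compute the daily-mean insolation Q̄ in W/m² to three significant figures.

Q̄ ≈ 471 W/m²

cos H₀ = −tan(+38.6°) tan(+20.400°) = -0.2969, H₀ = 1.8722 rad.
Bracket: H₀ sin φ sin δ + cos φ cos δ sin H₀ = 1.8722×0.62388×0.34857 + 0.78152×0.93728×0.95491 = 0.407140 + 0.699475 = 1.106615.
Inverse-square distance factor (a/d)² = 0.9909² = 0.981883.
Q̄ = (S₀/π) × 0.981883 × [bracket] = (1361/π) × 0.981883 × 1.106615 = 470.7 W/m².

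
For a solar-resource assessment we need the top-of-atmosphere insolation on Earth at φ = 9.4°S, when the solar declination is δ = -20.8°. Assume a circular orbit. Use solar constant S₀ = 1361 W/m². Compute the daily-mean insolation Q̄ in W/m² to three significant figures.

Q̄ ≈ 440 W/m²

cos H₀ = −tan(-9.4°) tan(-20.800°) = -0.0629, H₀ = 1.6337 rad.
Bracket: H₀ sin φ sin δ + cos φ cos δ sin H₀ = 1.6337×-0.16333×-0.35511 + 0.98657×0.93483×0.99802 = 0.094755 + 0.920449 = 1.015204.
Q̄ = (S₀/π) × [bracket] = (1361/π) × 1.015204 = 439.8 W/m².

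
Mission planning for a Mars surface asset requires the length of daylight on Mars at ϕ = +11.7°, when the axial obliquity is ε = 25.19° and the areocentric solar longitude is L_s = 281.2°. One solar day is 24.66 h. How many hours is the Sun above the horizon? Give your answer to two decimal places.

11.58 h

sin δ = sin 25.19° × sin 281.2° = -0.41752, so δ = -24.678°.
cos h₀ = −tan ϕ · tan δ = −tan(+11.7°) × tan(-24.678°) = 0.0952, so h₀ = 1.4755 rad = 84.54°.
Daylight = 2h₀/(2π) × 24.66 h = (1.4755/π) × 24.66 = 11.58 h.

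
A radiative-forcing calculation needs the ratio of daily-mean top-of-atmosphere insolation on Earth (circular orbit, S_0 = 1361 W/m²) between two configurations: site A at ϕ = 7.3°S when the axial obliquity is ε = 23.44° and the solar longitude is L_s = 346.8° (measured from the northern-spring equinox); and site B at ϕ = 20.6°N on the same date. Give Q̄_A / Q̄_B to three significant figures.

— Configuration A (ϕ=-7.3°):
Solar declination: sin δ = sin ε · sin L_s = sin 23.44° × sin 346.8° = -0.09084, so δ = -5.212°.
cos h₀ = −tan(-7.3°) tan(-5.212°) = -0.0117, h₀ = 1.5825 rad.
Bracket: h₀ sin ϕ sin δ + cos ϕ cos δ sin h₀ = 1.5825×-0.12706×-0.09084 + 0.99189×0.99587×0.99993 = 0.018265 + 0.987724 = 1.005989.
Q̄ = (S_0/π) × [bracket] = (1361/π) × 1.005989 = 435.81 W/m².
— Configuration B (ϕ=+20.6°):
cos h₀ = −tan(+20.6°) tan(-5.212°) = 0.0343, h₀ = 1.5365 rad.
Bracket: h₀ sin ϕ sin δ + cos ϕ cos δ sin h₀ = 1.5365×0.35184×-0.09084 + 0.93606×0.99587×0.99941 = -0.049108 + 0.931644 = 0.882536.
Q̄ = (S_0/π) × [bracket] = (1361/π) × 0.882536 = 382.33 W/m².
Ratio Q̄_A / Q̄_B = 435.81 / 382.33 = 1.140.

Q̄_A / Q̄_B ≈ 1.14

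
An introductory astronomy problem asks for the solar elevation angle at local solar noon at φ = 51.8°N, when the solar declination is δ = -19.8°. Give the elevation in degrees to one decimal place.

At local noon the hour angle is zero, so the zenith angle equals |φ − δ| = |+51.8° − (-19.800°)| = 71.600°.
Elevation = 90° − 71.600° = 18.4°.

18.4°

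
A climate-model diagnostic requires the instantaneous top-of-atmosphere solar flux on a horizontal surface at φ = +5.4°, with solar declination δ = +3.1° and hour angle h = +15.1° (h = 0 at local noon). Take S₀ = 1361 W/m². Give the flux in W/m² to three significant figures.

cos θ_z = sin φ sin δ + cos φ cos δ cos h = 0.005089 + 0.959781 = 0.964870.
Flux = S₀ · cos θ_z = 1361 × 0.964870 = 1313 W/m².

1.31e+03 W/m²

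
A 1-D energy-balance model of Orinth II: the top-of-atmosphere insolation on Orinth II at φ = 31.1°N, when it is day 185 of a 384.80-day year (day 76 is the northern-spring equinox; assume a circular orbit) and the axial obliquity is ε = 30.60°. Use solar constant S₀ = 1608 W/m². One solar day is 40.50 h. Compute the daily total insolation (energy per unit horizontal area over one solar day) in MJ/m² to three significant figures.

Solar longitude: λ_s = 360° × (185 − 76)/384.80 = 101.975°.
sin δ = sin 30.60° × sin 101.975° = 0.49796, so δ = +29.865°.
cos H₀ = −tan(+31.1°) tan(+29.865°) = -0.3464, H₀ = 1.9245 rad.
Bracket: H₀ sin φ sin δ + cos φ cos δ sin H₀ = 1.9245×0.51653×0.49796 + 0.85627×0.86720×0.93809 = 0.495003 + 0.696586 = 1.191589.
Q̄ = (S₀/π) × [bracket] = (1608/π) × 1.191589 = 609.91 W/m².
Daily total = Q̄ × 40.50 h × 3600 s/h = 609.91 × 40.50 × 3600 / 10⁶ = 88.92 MJ/m².

88.9 MJ/m²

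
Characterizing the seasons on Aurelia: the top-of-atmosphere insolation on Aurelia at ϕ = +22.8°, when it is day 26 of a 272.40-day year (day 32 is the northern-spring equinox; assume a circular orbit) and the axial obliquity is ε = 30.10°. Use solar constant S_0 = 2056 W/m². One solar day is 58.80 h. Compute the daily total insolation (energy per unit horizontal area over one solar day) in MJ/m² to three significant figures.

Solar longitude: L_s = 360° × (26 − 32)/272.40 = -7.930°, i.e. -7.930° + 360° = 352.070°.
sin δ = sin 30.10° × sin 352.070° = -0.06919, so δ = -3.967°.
cos h₀ = −tan(+22.8°) tan(-3.967°) = 0.0292, h₀ = 1.5416 rad.
Bracket: h₀ sin ϕ sin δ + cos ϕ cos δ sin h₀ = 1.5416×0.38752×-0.06919 + 0.92186×0.99760×0.99957 = -0.041334 + 0.919252 = 0.877918.
Q̄ = (S_0/π) × [bracket] = (2056/π) × 0.877918 = 574.55 W/m².
Daily total = Q̄ × 58.80 h × 3600 s/h = 574.55 × 58.80 × 3600 / 10⁶ = 121.6 MJ/m².

122 MJ/m²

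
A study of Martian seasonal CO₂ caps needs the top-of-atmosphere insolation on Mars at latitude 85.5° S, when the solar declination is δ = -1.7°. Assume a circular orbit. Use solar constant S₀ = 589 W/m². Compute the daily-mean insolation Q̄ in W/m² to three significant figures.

cos H₀ = −tan(-85.5°) tan(-1.700°) = -0.3771, H₀ = 1.9575 rad.
Bracket: H₀ sin φ sin δ + cos φ cos δ sin H₀ = 1.9575×-0.99692×-0.02967 + 0.07846×0.99956×0.92617 = 0.057900 + 0.072635 = 0.130535.
Q̄ = (S₀/π) × [bracket] = (589/π) × 0.130535 = 24.47 W/m².

Q̄ ≈ 24.5 W/m²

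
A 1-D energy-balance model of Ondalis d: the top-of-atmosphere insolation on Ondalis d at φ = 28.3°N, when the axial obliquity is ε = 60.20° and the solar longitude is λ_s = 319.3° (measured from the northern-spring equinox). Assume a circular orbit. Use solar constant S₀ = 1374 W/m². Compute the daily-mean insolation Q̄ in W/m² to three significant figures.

Solar declination: sin δ = sin ε · sin λ_s = sin 60.20° × sin 319.3° = -0.56587, so δ = -34.463°.
cos H₀ = −tan(+28.3°) tan(-34.463°) = 0.3695, H₀ = 1.1923 rad.
Bracket: H₀ sin φ sin δ + cos φ cos δ sin H₀ = 1.1923×0.47409×-0.56587 + 0.88048×0.82450×0.92921 = -0.319862 + 0.674565 = 0.354703.
Q̄ = (S₀/π) × [bracket] = (1374/π) × 0.354703 = 155.1 W/m².

Q̄ ≈ 155 W/m²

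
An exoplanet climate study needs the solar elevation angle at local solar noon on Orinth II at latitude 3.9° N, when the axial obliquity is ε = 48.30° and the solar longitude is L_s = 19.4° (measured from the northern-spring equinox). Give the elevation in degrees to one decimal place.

Solar declination: sin δ = sin ε · sin L_s = sin 48.30° × sin 19.4° = 0.24800, so δ = +14.359°.
At local noon the hour angle is zero, so the zenith angle equals |ϕ − δ| = |+3.9° − (+14.359°)| = 10.459°.
Elevation = 90° − 10.459° = 79.5°.

79.5°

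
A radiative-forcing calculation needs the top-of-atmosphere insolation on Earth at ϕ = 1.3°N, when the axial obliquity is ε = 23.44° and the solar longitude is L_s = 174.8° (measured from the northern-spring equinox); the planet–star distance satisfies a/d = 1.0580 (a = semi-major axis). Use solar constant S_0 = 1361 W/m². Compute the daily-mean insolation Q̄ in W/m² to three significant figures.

Solar declination: sin δ = sin ε · sin L_s = sin 23.44° × sin 174.8° = 0.03605, so δ = +2.066°.
cos h₀ = −tan(+1.3°) tan(+2.066°) = -0.0008, h₀ = 1.5716 rad.
Bracket: h₀ sin ϕ sin δ + cos ϕ cos δ sin h₀ = 1.5716×0.02269×0.03605 + 0.99974×0.99935×1.00000 = 0.001286 + 0.999090 = 1.000376.
Inverse-square distance factor (a/d)² = 1.0580² = 1.119364.
Q̄ = (S_0/π) × 1.119364 × [bracket] = (1361/π) × 1.119364 × 1.000376 = 485.1 W/m².

Q̄ ≈ 485 W/m²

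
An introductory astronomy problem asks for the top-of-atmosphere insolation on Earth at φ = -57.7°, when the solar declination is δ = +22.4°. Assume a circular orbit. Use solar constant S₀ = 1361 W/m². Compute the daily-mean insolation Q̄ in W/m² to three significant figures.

Q̄ ≈ 42.2 W/m²

cos H₀ = −tan(-57.7°) tan(+22.400°) = 0.6520, H₀ = 0.8606 rad.
Bracket: H₀ sin φ sin δ + cos φ cos δ sin H₀ = 0.8606×-0.84526×0.38107 + 0.53435×0.92455×0.75823 = -0.277202 + 0.374591 = 0.097389.
Q̄ = (S₀/π) × [bracket] = (1361/π) × 0.097389 = 42.19 W/m².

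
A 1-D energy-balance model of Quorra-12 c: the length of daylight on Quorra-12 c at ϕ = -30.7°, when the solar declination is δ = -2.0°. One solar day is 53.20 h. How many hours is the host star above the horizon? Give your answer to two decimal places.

26.95 h

cos h₀ = −tan ϕ · tan δ = −tan(-30.7°) × tan(-2.000°) = -0.0207, so h₀ = 1.5915 rad = 91.19°.
Daylight = 2h₀/(2π) × 53.20 h = (1.5915/π) × 53.20 = 26.95 h.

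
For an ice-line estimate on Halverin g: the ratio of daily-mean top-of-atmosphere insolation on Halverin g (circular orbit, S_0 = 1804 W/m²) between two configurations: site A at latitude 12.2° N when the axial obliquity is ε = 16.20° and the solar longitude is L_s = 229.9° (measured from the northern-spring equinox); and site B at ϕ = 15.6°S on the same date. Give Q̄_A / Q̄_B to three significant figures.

Q̄_A / Q̄_B ≈ 0.857

— Configuration A (ϕ=+12.2°):
Solar declination: sin δ = sin ε · sin L_s = sin 16.20° × sin 229.9° = -0.21341, so δ = -12.322°.
cos h₀ = −tan(+12.2°) tan(-12.322°) = 0.0472, h₀ = 1.5236 rad.
Bracket: h₀ sin ϕ sin δ + cos ϕ cos δ sin h₀ = 1.5236×0.21132×-0.21341 + 0.97742×0.97696×0.99888 = -0.068711 + 0.953831 = 0.885120.
Q̄ = (S_0/π) × [bracket] = (1804/π) × 0.885120 = 508.26 W/m².
— Configuration B (ϕ=-15.6°):
cos h₀ = −tan(-15.6°) tan(-12.322°) = -0.0610, h₀ = 1.6318 rad.
Bracket: h₀ sin ϕ sin δ + cos ϕ cos δ sin h₀ = 1.6318×-0.26892×-0.21341 + 0.96316×0.97696×0.99814 = 0.093649 + 0.939219 = 1.032868.
Q̄ = (S_0/π) × [bracket] = (1804/π) × 1.032868 = 593.10 W/m².
Ratio Q̄_A / Q̄_B = 508.26 / 593.10 = 0.8570.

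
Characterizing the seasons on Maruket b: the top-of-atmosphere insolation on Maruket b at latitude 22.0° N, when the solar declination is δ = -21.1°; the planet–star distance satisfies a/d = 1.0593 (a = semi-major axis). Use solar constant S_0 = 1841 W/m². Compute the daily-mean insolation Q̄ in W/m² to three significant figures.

cos h₀ = −tan(+22.0°) tan(-21.100°) = 0.1559, h₀ = 1.4143 rad.
Bracket: h₀ sin ϕ sin δ + cos ϕ cos δ sin h₀ = 1.4143×0.37461×-0.36000 + 0.92718×0.93295×0.98777 = -0.190732 + 0.854433 = 0.663701.
Inverse-square distance factor (a/d)² = 1.0593² = 1.122116.
Q̄ = (S_0/π) × 1.122116 × [bracket] = (1841/π) × 1.122116 × 0.663701 = 436.4 W/m².

Q̄ ≈ 436 W/m²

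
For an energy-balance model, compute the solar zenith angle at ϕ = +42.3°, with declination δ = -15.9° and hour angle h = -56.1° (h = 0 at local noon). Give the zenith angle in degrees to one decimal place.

cos θ_z = sin ϕ sin δ + cos ϕ cos δ cos h = -0.184378 + 0.396743 = 0.212365.
θ_z = arccos(0.212365) = 77.7°.

θ_z = 77.7°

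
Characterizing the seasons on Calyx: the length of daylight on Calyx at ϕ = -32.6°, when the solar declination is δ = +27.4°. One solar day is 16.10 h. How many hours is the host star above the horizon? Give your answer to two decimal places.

cos h₀ = −tan ϕ · tan δ = −tan(-32.6°) × tan(+27.400°) = 0.3315, so h₀ = 1.2329 rad = 70.64°.
Daylight = 2h₀/(2π) × 16.10 h = (1.2329/π) × 16.10 = 6.32 h.

6.32 h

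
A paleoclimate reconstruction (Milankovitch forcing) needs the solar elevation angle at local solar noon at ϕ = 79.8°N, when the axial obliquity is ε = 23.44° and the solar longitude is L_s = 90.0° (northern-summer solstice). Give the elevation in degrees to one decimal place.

33.6°

Solar declination: sin δ = sin ε · sin L_s = sin 23.44° × sin 90.0° = 0.39779, so δ = +23.440°.
At local noon the hour angle is zero, so the zenith angle equals |ϕ − δ| = |+79.8° − (+23.440°)| = 56.360°.
Elevation = 90° − 56.360° = 33.6°.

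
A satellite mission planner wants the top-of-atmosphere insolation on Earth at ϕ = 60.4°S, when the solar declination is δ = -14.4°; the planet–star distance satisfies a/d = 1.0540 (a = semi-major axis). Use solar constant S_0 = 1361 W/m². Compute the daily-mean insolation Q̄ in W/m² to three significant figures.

cos h₀ = −tan(-60.4°) tan(-14.400°) = -0.4520, h₀ = 2.0398 rad.
Bracket: h₀ sin ϕ sin δ + cos ϕ cos δ sin h₀ = 2.0398×-0.86949×-0.24869 + 0.49394×0.96858×0.89203 = 0.441073 + 0.426765 = 0.867838.
Inverse-square distance factor (a/d)² = 1.0540² = 1.110916.
Q̄ = (S_0/π) × 1.110916 × [bracket] = (1361/π) × 1.110916 × 0.867838 = 417.7 W/m².

Q̄ ≈ 418 W/m²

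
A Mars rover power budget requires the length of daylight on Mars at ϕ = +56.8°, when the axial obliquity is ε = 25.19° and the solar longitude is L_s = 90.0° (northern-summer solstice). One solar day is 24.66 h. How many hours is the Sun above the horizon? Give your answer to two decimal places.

Solar declination: sin δ = sin ε · sin L_s = sin 25.19° × sin 90.0° = 0.42562, so δ = +25.190°.
cos h₀ = −tan ϕ · tan δ = −tan(+56.8°) × tan(+25.190°) = -0.7188, so h₀ = 2.3728 rad = 135.95°.
Daylight = 2h₀/(2π) × 24.66 h = (2.3728/π) × 24.66 = 18.63 h.

18.63 h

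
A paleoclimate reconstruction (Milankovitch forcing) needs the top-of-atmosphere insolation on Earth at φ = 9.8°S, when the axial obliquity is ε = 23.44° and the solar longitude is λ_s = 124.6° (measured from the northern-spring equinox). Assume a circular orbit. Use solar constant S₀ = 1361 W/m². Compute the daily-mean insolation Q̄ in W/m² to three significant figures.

Solar declination: sin δ = sin ε · sin λ_s = sin 23.44° × sin 124.6° = 0.32743, so δ = +19.113°.
cos H₀ = −tan(-9.8°) tan(+19.113°) = 0.0599, H₀ = 1.5109 rad.
Bracket: H₀ sin φ sin δ + cos φ cos δ sin H₀ = 1.5109×-0.17021×0.32743 + 0.98541×0.94487×0.99821 = -0.084205 + 0.929418 = 0.845213.
Q̄ = (S₀/π) × [bracket] = (1361/π) × 0.845213 = 366.2 W/m².

Q̄ ≈ 366 W/m²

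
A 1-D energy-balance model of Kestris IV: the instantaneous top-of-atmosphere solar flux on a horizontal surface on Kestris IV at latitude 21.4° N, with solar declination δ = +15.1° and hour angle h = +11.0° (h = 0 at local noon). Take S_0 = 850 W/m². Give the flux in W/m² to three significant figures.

831 W/m²

cos θ_z = sin ϕ sin δ + cos ϕ cos δ cos h = 0.095052 + 0.882393 = 0.977445.
Flux = S_0 · cos θ_z = 850 × 0.977445 = 830.8 W/m².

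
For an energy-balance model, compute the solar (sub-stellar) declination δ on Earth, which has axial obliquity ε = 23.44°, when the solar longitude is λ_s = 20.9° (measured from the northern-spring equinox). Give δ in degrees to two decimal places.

δ = +8.16°

sin δ = sin ε · sin λ_s = sin 23.44° × sin 20.9° = 0.141906.
δ = arcsin(0.141906) = +8.16°.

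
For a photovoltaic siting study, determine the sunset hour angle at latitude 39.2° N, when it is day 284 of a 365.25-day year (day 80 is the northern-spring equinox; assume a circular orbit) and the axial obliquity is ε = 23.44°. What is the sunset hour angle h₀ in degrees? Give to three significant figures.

Solar longitude: L_s = 360° × (284 − 80)/365.25 = 201.068°.
sin δ = sin 23.44° × sin 201.068° = -0.14299, so δ = -8.221°.
cos h₀ = −tan ϕ · tan δ = −tan(+39.2°) × tan(-8.221°) = 0.1178, so h₀ = 1.4527 rad = 83.23°.

h₀ = 83.2°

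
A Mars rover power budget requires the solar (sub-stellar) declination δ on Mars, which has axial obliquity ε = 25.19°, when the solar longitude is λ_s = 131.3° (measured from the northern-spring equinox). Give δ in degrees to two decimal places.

δ = +18.65°

sin δ = sin ε · sin λ_s = sin 25.19° × sin 131.3° = 0.319754.
δ = arcsin(0.319754) = +18.65°.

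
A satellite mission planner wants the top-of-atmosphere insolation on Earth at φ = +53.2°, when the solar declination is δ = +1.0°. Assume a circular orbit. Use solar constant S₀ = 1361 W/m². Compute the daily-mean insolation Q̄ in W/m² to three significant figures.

cos H₀ = −tan(+53.2°) tan(+1.000°) = -0.0233, H₀ = 1.5941 rad.
Bracket: H₀ sin φ sin δ + cos φ cos δ sin H₀ = 1.5941×0.80073×0.01745 + 0.59902×0.99985×0.99973 = 0.022274 + 0.598768 = 0.621042.
Q̄ = (S₀/π) × [bracket] = (1361/π) × 0.621042 = 269.0 W/m².

Q̄ ≈ 269 W/m²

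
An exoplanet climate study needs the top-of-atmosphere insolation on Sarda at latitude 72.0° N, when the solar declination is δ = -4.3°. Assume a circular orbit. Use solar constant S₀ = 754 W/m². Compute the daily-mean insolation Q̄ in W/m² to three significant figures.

Q̄ ≈ 49.1 W/m²

cos H₀ = −tan(+72.0°) tan(-4.300°) = 0.2314, H₀ = 1.3373 rad.
Bracket: H₀ sin φ sin δ + cos φ cos δ sin H₀ = 1.3373×0.95106×-0.07498 + 0.30902×0.99719×0.97286 = -0.095364 + 0.299788 = 0.204424.
Q̄ = (S₀/π) × [bracket] = (754/π) × 0.204424 = 49.06 W/m².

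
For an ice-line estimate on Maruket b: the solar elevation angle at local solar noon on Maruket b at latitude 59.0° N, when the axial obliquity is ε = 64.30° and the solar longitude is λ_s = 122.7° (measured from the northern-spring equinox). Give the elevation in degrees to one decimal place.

80.3°

Solar declination: sin δ = sin ε · sin λ_s = sin 64.30° × sin 122.7° = 0.75827, so δ = +49.312°.
At local noon the hour angle is zero, so the zenith angle equals |φ − δ| = |+59.0° − (+49.312°)| = 9.688°.
Elevation = 90° − 9.688° = 80.3°.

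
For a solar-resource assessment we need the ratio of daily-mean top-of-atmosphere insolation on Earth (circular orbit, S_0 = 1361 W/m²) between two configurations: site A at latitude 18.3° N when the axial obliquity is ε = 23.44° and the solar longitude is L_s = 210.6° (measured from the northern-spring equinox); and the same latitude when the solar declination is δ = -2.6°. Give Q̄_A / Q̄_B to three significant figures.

Q̄_A / Q̄_B ≈ 0.898

— Configuration A (ϕ=+18.3°):
Solar declination: sin δ = sin ε · sin L_s = sin 23.44° × sin 210.6° = -0.20249, so δ = -11.683°.
cos h₀ = −tan(+18.3°) tan(-11.683°) = 0.0684, h₀ = 1.5024 rad.
Bracket: h₀ sin ϕ sin δ + cos ϕ cos δ sin h₀ = 1.5024×0.31399×-0.20249 + 0.94943×0.97928×0.99766 = -0.095522 + 0.927582 = 0.832060.
Q̄ = (S_0/π) × [bracket] = (1361/π) × 0.832060 = 360.46 W/m².
— Configuration B (ϕ=+18.3°):
cos h₀ = −tan(+18.3°) tan(-2.600°) = 0.0150, h₀ = 1.5558 rad.
Bracket: h₀ sin ϕ sin δ + cos ϕ cos δ sin h₀ = 1.5558×0.31399×-0.04536 + 0.94943×0.99897×0.99989 = -0.022159 + 0.948348 = 0.926189.
Q̄ = (S_0/π) × [bracket] = (1361/π) × 0.926189 = 401.24 W/m².
Ratio Q̄_A / Q̄_B = 360.46 / 401.24 = 0.8984.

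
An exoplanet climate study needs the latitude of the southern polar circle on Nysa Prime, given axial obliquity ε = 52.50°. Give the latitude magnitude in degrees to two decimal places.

37.50°

The polar circle is the lowest latitude that experiences at least one full rotation of continuous darkness at the northern-summer solstice; it lies at |ϕ| = 90° − ε = 90° − 52.50° = 37.50°.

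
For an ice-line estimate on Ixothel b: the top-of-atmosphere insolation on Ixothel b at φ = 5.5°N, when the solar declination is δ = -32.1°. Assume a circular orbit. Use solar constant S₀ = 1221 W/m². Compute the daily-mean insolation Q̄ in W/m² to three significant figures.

Q̄ ≈ 297 W/m²

cos H₀ = −tan(+5.5°) tan(-32.100°) = 0.0604, H₀ = 1.5104 rad.
Bracket: H₀ sin φ sin δ + cos φ cos δ sin H₀ = 1.5104×0.09585×-0.53140 + 0.99540×0.84712×0.99817 = -0.076932 + 0.841680 = 0.764748.
Q̄ = (S₀/π) × [bracket] = (1221/π) × 0.764748 = 297.2 W/m².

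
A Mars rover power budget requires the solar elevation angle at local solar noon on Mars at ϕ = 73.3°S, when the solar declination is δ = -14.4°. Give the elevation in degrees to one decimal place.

31.1°

At local noon the hour angle is zero, so the zenith angle equals |ϕ − δ| = |-73.3° − (-14.400°)| = 58.900°.
Elevation = 90° − 58.900° = 31.1°.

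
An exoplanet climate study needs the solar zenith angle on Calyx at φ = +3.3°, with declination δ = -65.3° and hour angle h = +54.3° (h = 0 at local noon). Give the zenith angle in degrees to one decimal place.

cos θ_z = sin φ sin δ + cos φ cos δ cos h = -0.052297 + 0.243438 = 0.191141.
θ_z = arccos(0.191141) = 79.0°.

θ_z = 79.0°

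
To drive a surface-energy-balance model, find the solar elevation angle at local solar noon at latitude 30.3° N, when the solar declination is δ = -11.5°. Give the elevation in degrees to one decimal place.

At local noon the hour angle is zero, so the zenith angle equals |ϕ − δ| = |+30.3° − (-11.500°)| = 41.800°.
Elevation = 90° − 41.800° = 48.2°.

48.2°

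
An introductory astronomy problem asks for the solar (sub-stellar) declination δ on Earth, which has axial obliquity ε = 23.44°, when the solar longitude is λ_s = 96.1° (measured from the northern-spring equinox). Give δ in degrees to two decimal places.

δ = +23.30°

sin δ = sin ε · sin λ_s = sin 23.44° × sin 96.1° = 0.395536.
δ = arcsin(0.395536) = +23.30°.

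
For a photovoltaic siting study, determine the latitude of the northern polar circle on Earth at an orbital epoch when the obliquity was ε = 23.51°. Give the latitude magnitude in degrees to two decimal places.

The polar circle is the lowest latitude that experiences at least one full rotation of continuous daylight at the northern-summer solstice; it lies at |φ| = 90° − ε = 90° − 23.51° = 66.49°.

66.49°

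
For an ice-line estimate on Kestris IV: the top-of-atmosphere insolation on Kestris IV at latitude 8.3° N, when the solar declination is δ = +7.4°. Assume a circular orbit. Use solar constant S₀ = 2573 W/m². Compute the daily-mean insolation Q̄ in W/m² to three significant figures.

Q̄ ≈ 828 W/m²

cos H₀ = −tan(+8.3°) tan(+7.400°) = -0.0189, H₀ = 1.5897 rad.
Bracket: H₀ sin φ sin δ + cos φ cos δ sin H₀ = 1.5897×0.14436×0.12880 + 0.98953×0.99167×0.99982 = 0.029558 + 0.981111 = 1.010669.
Q̄ = (S₀/π) × [bracket] = (2573/π) × 1.010669 = 827.7 W/m².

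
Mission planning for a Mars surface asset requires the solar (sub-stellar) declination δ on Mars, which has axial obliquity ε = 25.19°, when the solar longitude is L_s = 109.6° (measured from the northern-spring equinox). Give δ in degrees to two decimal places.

δ = +23.64°

sin δ = sin ε · sin L_s = sin 25.19° × sin 109.6° = 0.400960.
δ = arcsin(0.400960) = +23.64°.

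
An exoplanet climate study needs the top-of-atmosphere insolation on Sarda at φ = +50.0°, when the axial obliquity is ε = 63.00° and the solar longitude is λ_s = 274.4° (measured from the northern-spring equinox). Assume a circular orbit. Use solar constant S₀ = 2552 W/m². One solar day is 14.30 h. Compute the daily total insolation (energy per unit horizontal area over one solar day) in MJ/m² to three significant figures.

0.00 MJ/m²

Solar declination: sin δ = sin ε · sin λ_s = sin 63.00° × sin 274.4° = -0.88838, so δ = -62.670°.
cos H₀ = −tan(+50.0°) tan(-62.670°) = 2.3061 ≥ 1 ⇒ polar night, H₀ = 0 and Q̄ = 0.
Daily total = Q̄ × 14.30 h × 3600 s/h = 0.00 MJ/m².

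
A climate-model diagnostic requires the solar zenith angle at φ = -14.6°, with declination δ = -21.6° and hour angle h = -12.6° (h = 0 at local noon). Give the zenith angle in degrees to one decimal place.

θ_z = 13.9°

cos θ_z = sin φ sin δ + cos φ cos δ cos h = 0.092793 + 0.878084 = 0.970877.
θ_z = arccos(0.970877) = 13.9°.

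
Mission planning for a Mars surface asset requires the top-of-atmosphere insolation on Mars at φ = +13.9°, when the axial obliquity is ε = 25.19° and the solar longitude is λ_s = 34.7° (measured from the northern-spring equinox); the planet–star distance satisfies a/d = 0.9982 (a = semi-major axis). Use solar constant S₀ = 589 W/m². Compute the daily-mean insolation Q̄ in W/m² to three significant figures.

Solar declination: sin δ = sin ε · sin λ_s = sin 25.19° × sin 34.7° = 0.24230, so δ = +14.022°.
cos H₀ = −tan(+13.9°) tan(+14.022°) = -0.0618, H₀ = 1.6326 rad.
Bracket: H₀ sin φ sin δ + cos φ cos δ sin H₀ = 1.6326×0.24023×0.24230 + 0.97072×0.97020×0.99809 = 0.095030 + 0.939994 = 1.035024.
Inverse-square distance factor (a/d)² = 0.9982² = 0.996403.
Q̄ = (S₀/π) × 0.996403 × [bracket] = (589/π) × 0.996403 × 1.035024 = 193.4 W/m².

Q̄ ≈ 193 W/m²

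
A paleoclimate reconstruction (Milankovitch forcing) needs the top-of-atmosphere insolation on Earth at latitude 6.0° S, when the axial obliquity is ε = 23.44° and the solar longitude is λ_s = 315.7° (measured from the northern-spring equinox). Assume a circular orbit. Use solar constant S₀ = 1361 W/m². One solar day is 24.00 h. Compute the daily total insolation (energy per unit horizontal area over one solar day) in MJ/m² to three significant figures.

Solar declination: sin δ = sin ε · sin λ_s = sin 23.44° × sin 315.7° = -0.27782, so δ = -16.130°.
cos H₀ = −tan(-6.0°) tan(-16.130°) = -0.0304, H₀ = 1.6012 rad.
Bracket: H₀ sin φ sin δ + cos φ cos δ sin H₀ = 1.6012×-0.10453×-0.27782 + 0.99452×0.96063×0.99954 = 0.046500 + 0.954926 = 1.001426.
Q̄ = (S₀/π) × [bracket] = (1361/π) × 1.001426 = 433.84 W/m².
Daily total = Q̄ × 24.00 h × 3600 s/h = 433.84 × 24.00 × 3600 / 10⁶ = 37.48 MJ/m².

37.5 MJ/m²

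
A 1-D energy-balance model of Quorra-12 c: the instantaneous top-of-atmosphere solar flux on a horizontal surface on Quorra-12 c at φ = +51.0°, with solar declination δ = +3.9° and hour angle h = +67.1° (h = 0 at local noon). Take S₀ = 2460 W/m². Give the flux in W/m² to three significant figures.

731 W/m²

cos θ_z = sin φ sin δ + cos φ cos δ cos h = 0.052858 + 0.244317 = 0.297175.
Flux = S₀ · cos θ_z = 2460 × 0.297175 = 731.1 W/m².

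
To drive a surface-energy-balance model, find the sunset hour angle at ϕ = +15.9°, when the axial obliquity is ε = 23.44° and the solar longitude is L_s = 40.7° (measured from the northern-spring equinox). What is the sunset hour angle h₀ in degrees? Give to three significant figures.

Solar declination: sin δ = sin ε · sin L_s = sin 23.44° × sin 40.7° = 0.25940, so δ = +15.034°.
cos h₀ = −tan ϕ · tan δ = −tan(+15.9°) × tan(+15.034°) = -0.0765, so h₀ = 1.6474 rad = 94.39°.

h₀ = 94.4°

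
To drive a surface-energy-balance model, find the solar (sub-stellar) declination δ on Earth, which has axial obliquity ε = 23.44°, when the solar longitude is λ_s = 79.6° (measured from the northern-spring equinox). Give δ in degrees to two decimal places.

δ = +23.03°

sin δ = sin ε · sin λ_s = sin 23.44° × sin 79.6° = 0.391253.
δ = arcsin(0.391253) = +23.03°.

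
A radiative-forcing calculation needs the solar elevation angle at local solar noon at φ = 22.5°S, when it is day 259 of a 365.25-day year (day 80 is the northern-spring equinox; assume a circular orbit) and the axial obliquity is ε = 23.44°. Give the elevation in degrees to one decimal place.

66.1°

Solar longitude: λ_s = 360° × (259 − 80)/365.25 = 176.427°.
sin δ = sin 23.44° × sin 176.427° = 0.02479, so δ = +1.420°.
At local noon the hour angle is zero, so the zenith angle equals |φ − δ| = |-22.5° − (+1.420°)| = 23.920°.
Elevation = 90° − 23.920° = 66.1°.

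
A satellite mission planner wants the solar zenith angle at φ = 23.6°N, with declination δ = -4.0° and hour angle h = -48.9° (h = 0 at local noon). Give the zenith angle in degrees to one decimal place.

cos θ_z = sin φ sin δ + cos φ cos δ cos h = -0.027927 + 0.600927 = 0.573000.
θ_z = arccos(0.573000) = 55.0°.

θ_z = 55.0°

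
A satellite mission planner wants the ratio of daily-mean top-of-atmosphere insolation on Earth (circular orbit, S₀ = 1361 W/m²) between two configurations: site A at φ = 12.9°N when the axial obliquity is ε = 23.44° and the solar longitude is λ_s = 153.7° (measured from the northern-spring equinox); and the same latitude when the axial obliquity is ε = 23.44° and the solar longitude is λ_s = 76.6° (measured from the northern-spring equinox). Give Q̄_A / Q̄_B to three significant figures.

Q̄_A / Q̄_B ≈ 0.984

— Configuration A (φ=+12.9°):
Solar declination: sin δ = sin ε · sin λ_s = sin 23.44° × sin 153.7° = 0.17625, so δ = +10.151°.
cos H₀ = −tan(+12.9°) tan(+10.151°) = -0.0410, H₀ = 1.6118 rad.
Bracket: H₀ sin φ sin δ + cos φ cos δ sin H₀ = 1.6118×0.22325×0.17625 + 0.97476×0.98435×0.99916 = 0.063421 + 0.958699 = 1.022120.
Q̄ = (S₀/π) × [bracket] = (1361/π) × 1.022120 = 442.80 W/m².
— Configuration B (φ=+12.9°):
Solar declination: sin δ = sin ε · sin λ_s = sin 23.44° × sin 76.6° = 0.38696, so δ = +22.765°.
cos H₀ = −tan(+12.9°) tan(+22.765°) = -0.0961, H₀ = 1.6671 rad.
Bracket: H₀ sin φ sin δ + cos φ cos δ sin H₀ = 1.6671×0.22325×0.38696 + 0.97476×0.92210×0.99537 = 0.144019 + 0.894665 = 1.038684.
Q̄ = (S₀/π) × [bracket] = (1361/π) × 1.038684 = 449.98 W/m².
Ratio Q̄_A / Q̄_B = 442.80 / 449.98 = 0.9840.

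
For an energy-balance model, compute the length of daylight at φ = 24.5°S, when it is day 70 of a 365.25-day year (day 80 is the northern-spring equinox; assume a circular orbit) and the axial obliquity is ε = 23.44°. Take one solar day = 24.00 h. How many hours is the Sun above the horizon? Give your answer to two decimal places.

Solar longitude: λ_s = 360° × (70 − 80)/365.25 = -9.856°, i.e. -9.856° + 360° = 350.144°.
sin δ = sin 23.44° × sin 350.144° = -0.06809, so δ = -3.904°.
cos H₀ = −tan φ · tan δ = −tan(-24.5°) × tan(-3.904°) = -0.0311, so H₀ = 1.6019 rad = 91.78°.
Daylight = 2H₀/(2π) × 24.00 h = (1.6019/π) × 24.00 = 12.24 h.

12.24 h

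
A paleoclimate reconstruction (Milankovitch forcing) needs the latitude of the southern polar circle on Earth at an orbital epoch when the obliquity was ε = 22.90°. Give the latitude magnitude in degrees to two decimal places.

The polar circle is the lowest latitude that experiences at least one full rotation of continuous darkness at the northern-summer solstice; it lies at |ϕ| = 90° − ε = 90° − 22.90° = 67.10°.

67.10°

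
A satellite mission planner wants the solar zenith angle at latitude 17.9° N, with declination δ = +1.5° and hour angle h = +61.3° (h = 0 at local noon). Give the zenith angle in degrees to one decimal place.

cos θ_z = sin φ sin δ + cos φ cos δ cos h = 0.008046 + 0.456821 = 0.464867.
θ_z = arccos(0.464867) = 62.3°.

θ_z = 62.3°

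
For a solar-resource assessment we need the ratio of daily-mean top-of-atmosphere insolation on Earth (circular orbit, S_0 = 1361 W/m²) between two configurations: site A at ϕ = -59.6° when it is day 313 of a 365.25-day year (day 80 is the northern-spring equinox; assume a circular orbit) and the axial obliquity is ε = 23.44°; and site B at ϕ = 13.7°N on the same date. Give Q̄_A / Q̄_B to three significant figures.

Q̄_A / Q̄_B ≈ 1.18

— Configuration A (ϕ=-59.6°):
Solar longitude: L_s = 360° × (313 − 80)/365.25 = 229.651°.
sin δ = sin 23.44° × sin 229.651° = -0.30316, so δ = -17.648°.
cos h₀ = −tan(-59.6°) tan(-17.648°) = -0.5422, h₀ = 2.1439 rad.
Bracket: h₀ sin ϕ sin δ + cos ϕ cos δ sin h₀ = 2.1439×-0.86251×-0.30316 + 0.50603×0.95294×0.84022 = 0.560584 + 0.405168 = 0.965752.
Q̄ = (S_0/π) × [bracket] = (1361/π) × 0.965752 = 418.38 W/m².
— Configuration B (ϕ=+13.7°):
cos h₀ = −tan(+13.7°) tan(-17.648°) = 0.0776, h₀ = 1.4932 rad.
Bracket: h₀ sin ϕ sin δ + cos ϕ cos δ sin h₀ = 1.4932×0.23684×-0.30316 + 0.97155×0.95294×0.99699 = -0.107212 + 0.923042 = 0.815830.
Q̄ = (S_0/π) × [bracket] = (1361/π) × 0.815830 = 353.43 W/m².
Ratio Q̄_A / Q̄_B = 418.38 / 353.43 = 1.184.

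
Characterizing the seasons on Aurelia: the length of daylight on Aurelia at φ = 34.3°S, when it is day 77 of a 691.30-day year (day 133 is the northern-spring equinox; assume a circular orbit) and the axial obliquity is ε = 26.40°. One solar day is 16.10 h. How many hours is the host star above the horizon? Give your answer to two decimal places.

8.83 h

Solar longitude: λ_s = 360° × (77 − 133)/691.30 = -29.162°, i.e. -29.162° + 360° = 330.838°.
sin δ = sin 26.40° × sin 330.838° = -0.21667, so δ = -12.513°.
cos H₀ = −tan φ · tan δ = −tan(-34.3°) × tan(-12.513°) = -0.1514, so H₀ = 1.7228 rad = 98.71°.
Daylight = 2H₀/(2π) × 16.10 h = (1.7228/π) × 16.10 = 8.83 h.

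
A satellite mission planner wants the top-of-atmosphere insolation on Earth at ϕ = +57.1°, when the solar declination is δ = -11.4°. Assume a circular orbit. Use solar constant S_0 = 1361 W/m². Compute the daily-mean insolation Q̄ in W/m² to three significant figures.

cos h₀ = −tan(+57.1°) tan(-11.400°) = 0.3117, h₀ = 1.2538 rad.
Bracket: h₀ sin ϕ sin δ + cos ϕ cos δ sin h₀ = 1.2538×0.83962×-0.19766 + 0.54317×0.98027×0.95019 = -0.208080 + 0.505932 = 0.297852.
Q̄ = (S_0/π) × [bracket] = (1361/π) × 0.297852 = 129.0 W/m².

Q̄ ≈ 129 W/m²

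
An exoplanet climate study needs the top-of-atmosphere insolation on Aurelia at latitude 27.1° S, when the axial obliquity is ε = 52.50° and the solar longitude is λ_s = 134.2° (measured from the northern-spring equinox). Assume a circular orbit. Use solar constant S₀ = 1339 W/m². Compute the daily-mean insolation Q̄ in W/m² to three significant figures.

Q̄ ≈ 158 W/m²

Solar declination: sin δ = sin ε · sin λ_s = sin 52.50° × sin 134.2° = 0.56876, so δ = +34.664°.
cos H₀ = −tan(-27.1°) tan(+34.664°) = 0.3539, H₀ = 1.2091 rad.
Bracket: H₀ sin φ sin δ + cos φ cos δ sin H₀ = 1.2091×-0.45554×0.56876 + 0.89021×0.82250×0.93530 = -0.313269 + 0.684825 = 0.371556.
Q̄ = (S₀/π) × [bracket] = (1339/π) × 0.371556 = 158.4 W/m².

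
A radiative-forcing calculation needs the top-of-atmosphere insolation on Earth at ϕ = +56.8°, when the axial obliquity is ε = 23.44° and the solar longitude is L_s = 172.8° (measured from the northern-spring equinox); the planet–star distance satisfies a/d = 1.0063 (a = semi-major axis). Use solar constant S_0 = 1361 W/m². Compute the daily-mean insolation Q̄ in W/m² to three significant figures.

Q̄ ≈ 269 W/m²

Solar declination: sin δ = sin ε · sin L_s = sin 23.44° × sin 172.8° = 0.04986, so δ = +2.858°.
cos h₀ = −tan(+56.8°) tan(+2.858°) = -0.0763, h₀ = 1.6472 rad.
Bracket: h₀ sin ϕ sin δ + cos ϕ cos δ sin h₀ = 1.6472×0.83676×0.04986 + 0.54756×0.99876×0.99709 = 0.068723 + 0.545290 = 0.614013.
Inverse-square distance factor (a/d)² = 1.0063² = 1.012640.
Q̄ = (S_0/π) × 1.012640 × [bracket] = (1361/π) × 1.012640 × 0.614013 = 269.4 W/m².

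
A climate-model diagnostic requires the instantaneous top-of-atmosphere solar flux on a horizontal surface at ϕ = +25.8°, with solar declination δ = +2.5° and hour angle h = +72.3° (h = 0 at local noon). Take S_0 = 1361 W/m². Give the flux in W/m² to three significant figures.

cos θ_z = sin ϕ sin δ + cos ϕ cos δ cos h = 0.018985 + 0.273466 = 0.292451.
Flux = S_0 · cos θ_z = 1361 × 0.292451 = 398.0 W/m².

398 W/m²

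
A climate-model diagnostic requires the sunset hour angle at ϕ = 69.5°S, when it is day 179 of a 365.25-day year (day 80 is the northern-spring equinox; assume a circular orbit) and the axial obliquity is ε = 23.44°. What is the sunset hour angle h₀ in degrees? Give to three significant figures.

Solar longitude: L_s = 360° × (179 − 80)/365.25 = 97.577°.
sin δ = sin 23.44° × sin 97.577° = 0.39432, so δ = +23.223°.
cos h₀ = −tan ϕ · tan δ = 1.1476 ≥ 1, so the Sun never rises (polar night) and h₀ = 0.

h₀ = 0.00°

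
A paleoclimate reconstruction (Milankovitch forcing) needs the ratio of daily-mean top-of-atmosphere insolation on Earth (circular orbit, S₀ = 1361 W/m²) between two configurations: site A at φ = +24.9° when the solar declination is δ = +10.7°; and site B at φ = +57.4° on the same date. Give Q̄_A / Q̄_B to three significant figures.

Q̄_A / Q̄_B ≈ 1.27

— Configuration A (φ=+24.9°):
cos H₀ = −tan(+24.9°) tan(+10.700°) = -0.0877, H₀ = 1.6586 rad.
Bracket: H₀ sin φ sin δ + cos φ cos δ sin H₀ = 1.6586×0.42104×0.18567 + 0.90704×0.98261×0.99615 = 0.129660 + 0.887835 = 1.017495.
Q̄ = (S₀/π) × [bracket] = (1361/π) × 1.017495 = 440.80 W/m².
— Configuration B (φ=+57.4°):
cos H₀ = −tan(+57.4°) tan(+10.700°) = -0.2955, H₀ = 1.8707 rad.
Bracket: H₀ sin φ sin δ + cos φ cos δ sin H₀ = 1.8707×0.84245×0.18567 + 0.53877×0.98261×0.95536 = 0.292611 + 0.505768 = 0.798379.
Q̄ = (S₀/π) × [bracket] = (1361/π) × 0.798379 = 345.87 W/m².
Ratio Q̄_A / Q̄_B = 440.80 / 345.87 = 1.274.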